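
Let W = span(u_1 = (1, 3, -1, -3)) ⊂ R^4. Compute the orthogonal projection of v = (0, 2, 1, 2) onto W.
proj_W(v) = (-1/20, -3/20, 1/20, 3/20)

Set up U = [u_1 | ... | u_1] ∈ R^(4×1). The projector onto W = col(U) is P = U (U^T U)^(-1) U^T.
Compute U^T U =
  [20],
and U^T v = (-1).
Solve U^T U · c = U^T v for the coefficients: c = (-1/20). The projection is proj_W(v) = U c.
Check: (v - proj_W(v)) · u_1 = 0  (should be 0).
Result: proj_W(v) = (-1/20, -3/20, 1/20, 3/20).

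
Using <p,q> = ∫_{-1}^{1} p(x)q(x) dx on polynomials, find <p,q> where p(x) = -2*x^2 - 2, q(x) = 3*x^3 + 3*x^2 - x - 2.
<p,q> = 64/15

Expand the product: p(x)·q(x) = -6*x^5 - 6*x^4 - 4*x^3 - 2*x^2 + 2*x + 4.
∫_{-1}^{1} of each monomial x^k gives [2/(k+1) if k even, 0 if k odd]. Integrating term-by-term (or equivalently evaluating the antiderivative F(x) = -x^6 - 6*x^5/5 - x^4 - 2*x^3/3 + x^2 + 4*x at the endpoints):
  F(1) − F(−1) = 17/15 − (-47/15) = 64/15.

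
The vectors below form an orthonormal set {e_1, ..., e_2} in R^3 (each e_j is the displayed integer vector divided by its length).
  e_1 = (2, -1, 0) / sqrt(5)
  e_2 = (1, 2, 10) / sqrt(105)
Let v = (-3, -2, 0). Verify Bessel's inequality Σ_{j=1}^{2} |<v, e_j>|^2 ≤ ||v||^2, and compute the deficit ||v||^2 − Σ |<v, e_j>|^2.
Σ |<v, e_j>|^2 = 11/3; ||v||^2 = 13; deficit = 28/3

Write each e_j = u_j / sqrt(<u_j, u_j>) where u_j is the displayed integer vector. Then <v, e_j> = <v, u_j> / sqrt(<u_j, u_j>), so |<v, e_j>|^2 = <v, u_j>^2 / <u_j, u_j>.
Coefficients: <v, e_1> = -4/sqrt(5), <v, e_2> = -7/sqrt(105).
Square and sum: Σ |<v, e_j>|^2 = 11/3.
Compute ||v||^2 = v·v = 13.
Deficit = 13 − 11/3 = 28/3 ≥ 0, confirming Bessel's inequality. (The deficit equals ||v − Σ <v,e_j> e_j||^2, the squared distance from v to span{e_j}.)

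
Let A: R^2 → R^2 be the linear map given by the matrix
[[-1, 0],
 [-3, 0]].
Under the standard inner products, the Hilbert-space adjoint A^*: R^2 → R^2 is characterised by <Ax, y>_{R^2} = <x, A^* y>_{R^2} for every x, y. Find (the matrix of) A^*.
A^* = A^T =
[[-1, -3],
 [0, 0]]

For real matrices with standard dot products, the defining identity <Ax, y> = <x, A^* y> gives (Ax)^T y = x^T (A^*) y, i.e. x^T A^T y = x^T (A^*) y. Since this holds for all x, y, we must have A^* = A^T. Therefore
A^* =
[[-1, -3],
 [0, 0]].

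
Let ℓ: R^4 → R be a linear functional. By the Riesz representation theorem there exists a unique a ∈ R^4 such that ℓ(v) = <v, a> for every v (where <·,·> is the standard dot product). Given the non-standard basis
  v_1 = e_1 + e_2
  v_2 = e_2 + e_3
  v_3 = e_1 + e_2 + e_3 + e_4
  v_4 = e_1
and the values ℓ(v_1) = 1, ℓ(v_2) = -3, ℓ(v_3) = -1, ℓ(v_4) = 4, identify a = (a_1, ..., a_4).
a = (4, -3, 0, -2)

Write a = (a_1, ..., a_4) in the standard basis. For each basis vector v_i, ℓ(v_i) = <v_i, a> is a linear equation in the a_j's. Collect the n equations into a matrix system V a = ℓ, where row i of V is v_i (expressed in the standard basis). Since V is invertible (lower-triangular with 1s on the diagonal, up to permutation), solve by back-substitution:
  V =
[[1, 1, 0, 0],
 [0, 1, 1, 0],
 [1, 1, 1, 1],
 [1, 0, 0, 0]]
  V a = (1, -3, -1, 4)
Solving gives a = (4, -3, 0, -2).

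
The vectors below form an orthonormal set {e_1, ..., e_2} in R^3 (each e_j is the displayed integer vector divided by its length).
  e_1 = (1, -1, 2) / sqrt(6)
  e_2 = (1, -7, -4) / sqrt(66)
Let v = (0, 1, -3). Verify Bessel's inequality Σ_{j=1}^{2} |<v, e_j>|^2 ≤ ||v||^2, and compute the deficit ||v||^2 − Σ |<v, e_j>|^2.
Σ |<v, e_j>|^2 = 94/11; ||v||^2 = 10; deficit = 16/11

Write each e_j = u_j / sqrt(<u_j, u_j>) where u_j is the displayed integer vector. Then <v, e_j> = <v, u_j> / sqrt(<u_j, u_j>), so |<v, e_j>|^2 = <v, u_j>^2 / <u_j, u_j>.
Coefficients: <v, e_1> = -7/sqrt(6), <v, e_2> = 5/sqrt(66).
Square and sum: Σ |<v, e_j>|^2 = 94/11.
Compute ||v||^2 = v·v = 10.
Deficit = 10 − 94/11 = 16/11 ≥ 0, confirming Bessel's inequality. (The deficit equals ||v − Σ <v,e_j> e_j||^2, the squared distance from v to span{e_j}.)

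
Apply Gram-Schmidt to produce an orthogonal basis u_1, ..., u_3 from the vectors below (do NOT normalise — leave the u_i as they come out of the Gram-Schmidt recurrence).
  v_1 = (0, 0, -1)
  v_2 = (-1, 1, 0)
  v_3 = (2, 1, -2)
Orthogonal basis:
  u_1 = (0, 0, -1)
  u_2 = (-1, 1, 0)
  u_3 = (3/2, 3/2, 0)

Apply the Gram-Schmidt recurrence
  u_1 = v_1
  u_i = v_i − Σ_{j<i} ((v_i · u_j) / (u_j · u_j)) · u_j.

Step by step this gives:
  u_1 = (0, 0, -1)
  u_2 = (-1, 1, 0)
  u_3 = (3/2, 3/2, 0)

Orthogonality check:
  u_2 · u_1 = 0 (should be 0)
  u_3 · u_1 = 0 (should be 0)
  u_3 · u_2 = 0 (should be 0)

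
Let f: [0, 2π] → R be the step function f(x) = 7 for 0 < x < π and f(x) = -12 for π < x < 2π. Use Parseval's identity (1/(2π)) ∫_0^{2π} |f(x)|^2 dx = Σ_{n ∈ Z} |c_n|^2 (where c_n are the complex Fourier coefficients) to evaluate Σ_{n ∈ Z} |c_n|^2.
Σ |c_n|^2 = 193/2

Parseval equates the L^2 energy of f (normalised by 1/(2π)) with the ℓ^2 sum of its Fourier coefficients: (1/(2π)) ∫_0^{2π} |f|^2 = Σ |c_n|^2.
Compute the left side: (1/(2π)) [∫_0^π 7^2 dx + ∫_π^{2π} (-12)^2 dx] = (1/(2π)) · (49π + 144π) = (49 + 144)/2 = 193/2.
So Σ_{n ∈ Z} |c_n|^2 = 193/2.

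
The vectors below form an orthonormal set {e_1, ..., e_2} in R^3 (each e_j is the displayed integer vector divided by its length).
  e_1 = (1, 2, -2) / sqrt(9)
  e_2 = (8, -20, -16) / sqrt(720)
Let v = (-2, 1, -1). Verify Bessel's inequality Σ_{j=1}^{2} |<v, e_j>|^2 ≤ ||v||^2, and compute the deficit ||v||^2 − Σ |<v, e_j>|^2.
Σ |<v, e_j>|^2 = 1; ||v||^2 = 6; deficit = 5

Write each e_j = u_j / sqrt(<u_j, u_j>) where u_j is the displayed integer vector. Then <v, e_j> = <v, u_j> / sqrt(<u_j, u_j>), so |<v, e_j>|^2 = <v, u_j>^2 / <u_j, u_j>.
Coefficients: <v, e_1> = 2/sqrt(9), <v, e_2> = -20/sqrt(720).
Square and sum: Σ |<v, e_j>|^2 = 1.
Compute ||v||^2 = v·v = 6.
Deficit = 6 − 1 = 5 ≥ 0, confirming Bessel's inequality. (The deficit equals ||v − Σ <v,e_j> e_j||^2, the squared distance from v to span{e_j}.)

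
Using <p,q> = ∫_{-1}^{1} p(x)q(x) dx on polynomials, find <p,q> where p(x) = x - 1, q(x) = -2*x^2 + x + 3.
<p,q> = -4

Expand the product: p(x)·q(x) = -2*x^3 + 3*x^2 + 2*x - 3.
∫_{-1}^{1} of each monomial x^k gives [2/(k+1) if k even, 0 if k odd]. Integrating term-by-term (or equivalently evaluating the antiderivative F(x) = -x^4/2 + x^3 + x^2 - 3*x at the endpoints):
  F(1) − F(−1) = -3/2 − (5/2) = -4.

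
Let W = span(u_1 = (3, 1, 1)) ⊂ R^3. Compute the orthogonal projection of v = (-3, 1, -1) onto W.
proj_W(v) = (-27/11, -9/11, -9/11)

Set up U = [u_1 | ... | u_1] ∈ R^(3×1). The projector onto W = col(U) is P = U (U^T U)^(-1) U^T.
Compute U^T U =
  [11],
and U^T v = (-9).
Solve U^T U · c = U^T v for the coefficients: c = (-9/11). The projection is proj_W(v) = U c.
Check: (v - proj_W(v)) · u_1 = 0  (should be 0).
Result: proj_W(v) = (-27/11, -9/11, -9/11).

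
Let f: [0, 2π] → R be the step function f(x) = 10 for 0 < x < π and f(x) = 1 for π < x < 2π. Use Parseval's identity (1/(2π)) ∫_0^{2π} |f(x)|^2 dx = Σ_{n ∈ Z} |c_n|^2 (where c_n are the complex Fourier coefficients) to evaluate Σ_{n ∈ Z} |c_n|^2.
Σ |c_n|^2 = 101/2

Parseval equates the L^2 energy of f (normalised by 1/(2π)) with the ℓ^2 sum of its Fourier coefficients: (1/(2π)) ∫_0^{2π} |f|^2 = Σ |c_n|^2.
Compute the left side: (1/(2π)) [∫_0^π 10^2 dx + ∫_π^{2π} 1^2 dx] = (1/(2π)) · (100π + 1π) = (100 + 1)/2 = 101/2.
So Σ_{n ∈ Z} |c_n|^2 = 101/2.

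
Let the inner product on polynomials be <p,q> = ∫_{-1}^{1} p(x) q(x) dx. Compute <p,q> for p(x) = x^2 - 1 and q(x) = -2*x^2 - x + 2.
<p,q> = -32/15

Expand the product: p(x)·q(x) = -2*x^4 - x^3 + 4*x^2 + x - 2.
∫_{-1}^{1} of each monomial x^k gives [2/(k+1) if k even, 0 if k odd]. Integrating term-by-term (or equivalently evaluating the antiderivative F(x) = -2*x^5/5 - x^4/4 + 4*x^3/3 + x^2/2 - 2*x at the endpoints):
  F(1) − F(−1) = -49/60 − (79/60) = -32/15.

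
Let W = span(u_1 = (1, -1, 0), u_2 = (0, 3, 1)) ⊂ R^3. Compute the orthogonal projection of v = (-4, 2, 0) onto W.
proj_W(v) = (-42/11, 24/11, -6/11)

Set up U = [u_1 | ... | u_2] ∈ R^(3×2). The projector onto W = col(U) is P = U (U^T U)^(-1) U^T.
Compute U^T U =
  [2, -3]
  [-3, 10],
and U^T v = (-6, 6).
Solve U^T U · c = U^T v for the coefficients: c = (-42/11, -6/11). The projection is proj_W(v) = U c.
Check: (v - proj_W(v)) · u_1 = 0  (should be 0).
Check: (v - proj_W(v)) · u_2 = 0  (should be 0).
Result: proj_W(v) = (-42/11, 24/11, -6/11).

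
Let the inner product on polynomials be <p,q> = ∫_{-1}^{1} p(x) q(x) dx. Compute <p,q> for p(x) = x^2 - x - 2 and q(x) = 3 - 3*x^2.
<p,q> = -36/5

Expand the product: p(x)·q(x) = -3*x^4 + 3*x^3 + 9*x^2 - 3*x - 6.
∫_{-1}^{1} of each monomial x^k gives [2/(k+1) if k even, 0 if k odd]. Integrating term-by-term (or equivalently evaluating the antiderivative F(x) = -3*x^5/5 + 3*x^4/4 + 3*x^3 - 3*x^2/2 - 6*x at the endpoints):
  F(1) − F(−1) = -87/20 − (57/20) = -36/5.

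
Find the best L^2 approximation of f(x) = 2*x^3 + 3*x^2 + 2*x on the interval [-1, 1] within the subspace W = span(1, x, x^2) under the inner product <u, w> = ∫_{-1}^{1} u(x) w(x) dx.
g(x) = 3*x^2 + 16*x/5

The best approximation g ∈ W is the orthogonal projection of f onto W. Writing g = a_0 + a_1 x + a_2 x^2, the coefficients solve the normal equations G · a = b where
  G_{ij} = <φ_i, φ_j> and b_i = <f, φ_i>, with φ_0 = 1, φ_1 = x, φ_2 = x^2.
G =
  [2, 0, 2/3]
  [0, 2/3, 0]
  [2/3, 0, 2/5],
b = (2, 32/15, 6/5).
Solving gives a_0 = 0, a_1 = 16/5, a_2 = 3, so
  g(x) = 3*x^2 + 16*x/5.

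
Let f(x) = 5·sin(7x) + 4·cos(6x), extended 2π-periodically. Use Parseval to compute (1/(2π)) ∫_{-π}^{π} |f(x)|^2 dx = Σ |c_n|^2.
Σ |c_n|^2 = 41/2

Expand |f|^2 and use orthogonality of {sin(nx), cos(mx)} on [-π, π]:
  ∫_{-π}^{π} sin(nx)^2 dx = π, ∫ cos(mx)^2 dx = π, and cross terms integrate to 0.
So ∫_{-π}^{π} f(x)^2 dx = 5^2 · π + 4^2 · π = (25 + 16)π.
Divide by 2π: (25 + 16)/2 = 41/2.
By Parseval, this equals Σ |c_n|^2.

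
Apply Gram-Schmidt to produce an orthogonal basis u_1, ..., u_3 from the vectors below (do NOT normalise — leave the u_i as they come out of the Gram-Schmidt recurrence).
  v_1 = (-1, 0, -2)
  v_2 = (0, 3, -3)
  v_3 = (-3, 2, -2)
Orthogonal basis:
  u_1 = (-1, 0, -2)
  u_2 = (6/5, 3, -3/5)
  u_3 = (-2, 1, 1)

Apply the Gram-Schmidt recurrence
  u_1 = v_1
  u_i = v_i − Σ_{j<i} ((v_i · u_j) / (u_j · u_j)) · u_j.

Step by step this gives:
  u_1 = (-1, 0, -2)
  u_2 = (6/5, 3, -3/5)
  u_3 = (-2, 1, 1)

Orthogonality check:
  u_2 · u_1 = 0 (should be 0)
  u_3 · u_1 = 0 (should be 0)
  u_3 · u_2 = 0 (should be 0)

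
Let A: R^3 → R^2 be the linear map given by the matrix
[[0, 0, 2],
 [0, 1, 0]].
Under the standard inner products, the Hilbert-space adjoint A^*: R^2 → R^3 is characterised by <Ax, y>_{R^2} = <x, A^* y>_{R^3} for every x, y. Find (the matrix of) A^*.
A^* = A^T =
[[0, 0],
 [0, 1],
 [2, 0]]

For real matrices with standard dot products, the defining identity <Ax, y> = <x, A^* y> gives (Ax)^T y = x^T (A^*) y, i.e. x^T A^T y = x^T (A^*) y. Since this holds for all x, y, we must have A^* = A^T. Therefore
A^* =
[[0, 0],
 [0, 1],
 [2, 0]].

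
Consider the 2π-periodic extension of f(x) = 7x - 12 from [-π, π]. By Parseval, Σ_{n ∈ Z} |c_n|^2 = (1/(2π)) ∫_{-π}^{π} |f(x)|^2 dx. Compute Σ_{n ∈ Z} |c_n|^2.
Σ |c_n|^2 = 49π^2/3 + 144

Expand and integrate term by term over [-π, π]:
  ∫ (7x)^2 dx = 49·(2π^3/3); ∫ 2·7·(-12)·x dx = 0 (odd integrand); ∫ (-12)^2 dx = 144·2π.
So (1/(2π)) ∫_{-π}^{π} (7x - 12)^2 dx = 49π^2/3 + 144 = 49π^2/3 + 144.
Parseval ⇒ Σ |c_n|^2 = 49π^2/3 + 144.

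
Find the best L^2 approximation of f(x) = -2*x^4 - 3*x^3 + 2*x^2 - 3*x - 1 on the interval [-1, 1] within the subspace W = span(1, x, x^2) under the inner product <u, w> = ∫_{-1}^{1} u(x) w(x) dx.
g(x) = 2*x^2/7 - 24*x/5 - 29/35

The best approximation g ∈ W is the orthogonal projection of f onto W. Writing g = a_0 + a_1 x + a_2 x^2, the coefficients solve the normal equations G · a = b where
  G_{ij} = <φ_i, φ_j> and b_i = <f, φ_i>, with φ_0 = 1, φ_1 = x, φ_2 = x^2.
G =
  [2, 0, 2/3]
  [0, 2/3, 0]
  [2/3, 0, 2/5],
b = (-22/15, -16/5, -46/105).
Solving gives a_0 = -29/35, a_1 = -24/5, a_2 = 2/7, so
  g(x) = 2*x^2/7 - 24*x/5 - 29/35.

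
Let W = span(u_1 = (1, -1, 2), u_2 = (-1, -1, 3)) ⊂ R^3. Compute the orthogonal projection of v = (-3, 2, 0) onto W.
proj_W(v) = (-97/30, 5/6, -7/15)

Set up U = [u_1 | ... | u_2] ∈ R^(3×2). The projector onto W = col(U) is P = U (U^T U)^(-1) U^T.
Compute U^T U =
  [6, 6]
  [6, 11],
and U^T v = (-5, 1).
Solve U^T U · c = U^T v for the coefficients: c = (-61/30, 6/5). The projection is proj_W(v) = U c.
Check: (v - proj_W(v)) · u_1 = 0  (should be 0).
Check: (v - proj_W(v)) · u_2 = 0  (should be 0).
Result: proj_W(v) = (-97/30, 5/6, -7/15).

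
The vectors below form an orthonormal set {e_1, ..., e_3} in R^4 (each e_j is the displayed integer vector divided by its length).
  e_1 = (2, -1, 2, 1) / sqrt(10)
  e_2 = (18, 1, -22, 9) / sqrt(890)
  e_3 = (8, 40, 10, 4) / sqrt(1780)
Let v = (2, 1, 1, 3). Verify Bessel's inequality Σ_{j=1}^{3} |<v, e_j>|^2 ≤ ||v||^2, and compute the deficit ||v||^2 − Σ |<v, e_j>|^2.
Σ |<v, e_j>|^2 = 59/5; ||v||^2 = 15; deficit = 16/5

Write each e_j = u_j / sqrt(<u_j, u_j>) where u_j is the displayed integer vector. Then <v, e_j> = <v, u_j> / sqrt(<u_j, u_j>), so |<v, e_j>|^2 = <v, u_j>^2 / <u_j, u_j>.
Coefficients: <v, e_1> = 8/sqrt(10), <v, e_2> = 42/sqrt(890), <v, e_3> = 78/sqrt(1780).
Square and sum: Σ |<v, e_j>|^2 = 59/5.
Compute ||v||^2 = v·v = 15.
Deficit = 15 − 59/5 = 16/5 ≥ 0, confirming Bessel's inequality. (The deficit equals ||v − Σ <v,e_j> e_j||^2, the squared distance from v to span{e_j}.)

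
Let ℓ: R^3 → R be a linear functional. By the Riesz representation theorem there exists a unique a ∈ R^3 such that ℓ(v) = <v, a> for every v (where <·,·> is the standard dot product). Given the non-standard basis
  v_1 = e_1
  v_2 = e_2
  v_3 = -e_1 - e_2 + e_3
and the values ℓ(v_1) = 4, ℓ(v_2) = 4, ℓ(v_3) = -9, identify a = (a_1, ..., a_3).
a = (4, 4, -1)

Write a = (a_1, ..., a_3) in the standard basis. For each basis vector v_i, ℓ(v_i) = <v_i, a> is a linear equation in the a_j's. Collect the n equations into a matrix system V a = ℓ, where row i of V is v_i (expressed in the standard basis). Since V is invertible (lower-triangular with 1s on the diagonal, up to permutation), solve by back-substitution:
  V =
[[1, 0, 0],
 [0, 1, 0],
 [-1, -1, 1]]
  V a = (4, 4, -9)
Solving gives a = (4, 4, -1).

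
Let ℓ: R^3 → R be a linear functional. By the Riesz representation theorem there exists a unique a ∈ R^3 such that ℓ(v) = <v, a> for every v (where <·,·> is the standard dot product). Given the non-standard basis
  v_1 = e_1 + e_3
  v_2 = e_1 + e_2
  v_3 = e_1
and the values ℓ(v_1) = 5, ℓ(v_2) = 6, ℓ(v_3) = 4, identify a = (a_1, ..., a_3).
a = (4, 2, 1)

Write a = (a_1, ..., a_3) in the standard basis. For each basis vector v_i, ℓ(v_i) = <v_i, a> is a linear equation in the a_j's. Collect the n equations into a matrix system V a = ℓ, where row i of V is v_i (expressed in the standard basis). Since V is invertible (lower-triangular with 1s on the diagonal, up to permutation), solve by back-substitution:
  V =
[[1, 0, 1],
 [1, 1, 0],
 [1, 0, 0]]
  V a = (5, 6, 4)
Solving gives a = (4, 2, 1).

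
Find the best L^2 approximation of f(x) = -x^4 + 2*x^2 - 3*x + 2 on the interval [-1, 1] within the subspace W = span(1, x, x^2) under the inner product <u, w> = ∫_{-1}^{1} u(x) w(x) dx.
g(x) = 8*x^2/7 - 3*x + 73/35

The best approximation g ∈ W is the orthogonal projection of f onto W. Writing g = a_0 + a_1 x + a_2 x^2, the coefficients solve the normal equations G · a = b where
  G_{ij} = <φ_i, φ_j> and b_i = <f, φ_i>, with φ_0 = 1, φ_1 = x, φ_2 = x^2.
G =
  [2, 0, 2/3]
  [0, 2/3, 0]
  [2/3, 0, 2/5],
b = (74/15, -2, 194/105).
Solving gives a_0 = 73/35, a_1 = -3, a_2 = 8/7, so
  g(x) = 8*x^2/7 - 3*x + 73/35.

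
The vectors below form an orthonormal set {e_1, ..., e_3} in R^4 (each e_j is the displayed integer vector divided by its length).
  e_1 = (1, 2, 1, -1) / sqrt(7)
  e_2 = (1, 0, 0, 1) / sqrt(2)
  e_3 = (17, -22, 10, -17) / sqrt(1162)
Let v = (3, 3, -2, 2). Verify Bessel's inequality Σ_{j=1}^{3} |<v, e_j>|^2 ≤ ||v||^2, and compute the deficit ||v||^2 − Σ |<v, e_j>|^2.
Σ |<v, e_j>|^2 = 1674/83; ||v||^2 = 26; deficit = 484/83

Write each e_j = u_j / sqrt(<u_j, u_j>) where u_j is the displayed integer vector. Then <v, e_j> = <v, u_j> / sqrt(<u_j, u_j>), so |<v, e_j>|^2 = <v, u_j>^2 / <u_j, u_j>.
Coefficients: <v, e_1> = 5/sqrt(7), <v, e_2> = 5/sqrt(2), <v, e_3> = -69/sqrt(1162).
Square and sum: Σ |<v, e_j>|^2 = 1674/83.
Compute ||v||^2 = v·v = 26.
Deficit = 26 − 1674/83 = 484/83 ≥ 0, confirming Bessel's inequality. (The deficit equals ||v − Σ <v,e_j> e_j||^2, the squared distance from v to span{e_j}.)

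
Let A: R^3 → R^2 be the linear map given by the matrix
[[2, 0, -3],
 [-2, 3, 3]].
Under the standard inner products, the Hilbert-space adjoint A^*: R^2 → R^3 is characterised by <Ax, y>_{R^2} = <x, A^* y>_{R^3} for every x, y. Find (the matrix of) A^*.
A^* = A^T =
[[2, -2],
 [0, 3],
 [-3, 3]]

For real matrices with standard dot products, the defining identity <Ax, y> = <x, A^* y> gives (Ax)^T y = x^T (A^*) y, i.e. x^T A^T y = x^T (A^*) y. Since this holds for all x, y, we must have A^* = A^T. Therefore
A^* =
[[2, -2],
 [0, 3],
 [-3, 3]].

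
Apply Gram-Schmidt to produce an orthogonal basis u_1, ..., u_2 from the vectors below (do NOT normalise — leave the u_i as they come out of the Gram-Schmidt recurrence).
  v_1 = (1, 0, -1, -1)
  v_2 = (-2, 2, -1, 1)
Orthogonal basis:
  u_1 = (1, 0, -1, -1)
  u_2 = (-4/3, 2, -5/3, 1/3)

Apply the Gram-Schmidt recurrence
  u_1 = v_1
  u_i = v_i − Σ_{j<i} ((v_i · u_j) / (u_j · u_j)) · u_j.

Step by step this gives:
  u_1 = (1, 0, -1, -1)
  u_2 = (-4/3, 2, -5/3, 1/3)

Orthogonality check:
  u_2 · u_1 = 0 (should be 0)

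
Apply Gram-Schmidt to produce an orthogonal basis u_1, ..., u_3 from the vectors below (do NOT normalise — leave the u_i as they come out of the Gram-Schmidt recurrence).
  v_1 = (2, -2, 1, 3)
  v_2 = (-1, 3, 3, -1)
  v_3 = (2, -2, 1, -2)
Orthogonal basis:
  u_1 = (2, -2, 1, 3)
  u_2 = (-1/9, 19/9, 31/9, 1/3)
  u_3 = (245/148, -215/148, 175/148, -365/148)

Apply the Gram-Schmidt recurrence
  u_1 = v_1
  u_i = v_i − Σ_{j<i} ((v_i · u_j) / (u_j · u_j)) · u_j.

Step by step this gives:
  u_1 = (2, -2, 1, 3)
  u_2 = (-1/9, 19/9, 31/9, 1/3)
  u_3 = (245/148, -215/148, 175/148, -365/148)

Orthogonality check:
  u_2 · u_1 = 0 (should be 0)
  u_3 · u_1 = 0 (should be 0)
  u_3 · u_2 = 0 (should be 0)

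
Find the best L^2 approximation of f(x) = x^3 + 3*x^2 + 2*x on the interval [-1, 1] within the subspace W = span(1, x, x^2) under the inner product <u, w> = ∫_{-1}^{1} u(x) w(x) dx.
g(x) = 3*x^2 + 13*x/5

The best approximation g ∈ W is the orthogonal projection of f onto W. Writing g = a_0 + a_1 x + a_2 x^2, the coefficients solve the normal equations G · a = b where
  G_{ij} = <φ_i, φ_j> and b_i = <f, φ_i>, with φ_0 = 1, φ_1 = x, φ_2 = x^2.
G =
  [2, 0, 2/3]
  [0, 2/3, 0]
  [2/3, 0, 2/5],
b = (2, 26/15, 6/5).
Solving gives a_0 = 0, a_1 = 13/5, a_2 = 3, so
  g(x) = 3*x^2 + 13*x/5.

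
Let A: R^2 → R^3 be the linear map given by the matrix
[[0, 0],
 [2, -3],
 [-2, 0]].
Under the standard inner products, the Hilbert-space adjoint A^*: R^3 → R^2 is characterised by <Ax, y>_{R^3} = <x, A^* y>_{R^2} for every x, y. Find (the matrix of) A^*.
A^* = A^T =
[[0, 2, -2],
 [0, -3, 0]]

For real matrices with standard dot products, the defining identity <Ax, y> = <x, A^* y> gives (Ax)^T y = x^T (A^*) y, i.e. x^T A^T y = x^T (A^*) y. Since this holds for all x, y, we must have A^* = A^T. Therefore
A^* =
[[0, 2, -2],
 [0, -3, 0]].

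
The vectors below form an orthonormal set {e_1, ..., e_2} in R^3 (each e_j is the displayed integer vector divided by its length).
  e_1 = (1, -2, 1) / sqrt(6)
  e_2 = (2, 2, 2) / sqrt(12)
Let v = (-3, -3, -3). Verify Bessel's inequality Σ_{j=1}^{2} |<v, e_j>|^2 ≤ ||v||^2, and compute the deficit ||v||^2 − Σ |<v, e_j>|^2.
Σ |<v, e_j>|^2 = 27; ||v||^2 = 27; deficit = 0

Write each e_j = u_j / sqrt(<u_j, u_j>) where u_j is the displayed integer vector. Then <v, e_j> = <v, u_j> / sqrt(<u_j, u_j>), so |<v, e_j>|^2 = <v, u_j>^2 / <u_j, u_j>.
Coefficients: <v, e_1> = 0/sqrt(6), <v, e_2> = -18/sqrt(12).
Square and sum: Σ |<v, e_j>|^2 = 27.
Compute ||v||^2 = v·v = 27.
Deficit = 27 − 27 = 0 ≥ 0, confirming Bessel's inequality. (The deficit equals ||v − Σ <v,e_j> e_j||^2, the squared distance from v to span{e_j}.)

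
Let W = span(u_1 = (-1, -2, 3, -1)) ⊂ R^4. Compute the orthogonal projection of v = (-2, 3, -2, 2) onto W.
proj_W(v) = (4/5, 8/5, -12/5, 4/5)

Set up U = [u_1 | ... | u_1] ∈ R^(4×1). The projector onto W = col(U) is P = U (U^T U)^(-1) U^T.
Compute U^T U =
  [15],
and U^T v = (-12).
Solve U^T U · c = U^T v for the coefficients: c = (-4/5). The projection is proj_W(v) = U c.
Check: (v - proj_W(v)) · u_1 = 0  (should be 0).
Result: proj_W(v) = (4/5, 8/5, -12/5, 4/5).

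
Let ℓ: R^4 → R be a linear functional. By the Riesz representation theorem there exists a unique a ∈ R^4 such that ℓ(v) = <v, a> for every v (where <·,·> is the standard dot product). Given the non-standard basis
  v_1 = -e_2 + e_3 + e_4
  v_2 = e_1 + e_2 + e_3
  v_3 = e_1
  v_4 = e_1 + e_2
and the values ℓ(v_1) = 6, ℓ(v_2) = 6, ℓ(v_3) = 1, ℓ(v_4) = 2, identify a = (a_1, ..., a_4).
a = (1, 1, 4, 3)

Write a = (a_1, ..., a_4) in the standard basis. For each basis vector v_i, ℓ(v_i) = <v_i, a> is a linear equation in the a_j's. Collect the n equations into a matrix system V a = ℓ, where row i of V is v_i (expressed in the standard basis). Since V is invertible (lower-triangular with 1s on the diagonal, up to permutation), solve by back-substitution:
  V =
[[0, -1, 1, 1],
 [1, 1, 1, 0],
 [1, 0, 0, 0],
 [1, 1, 0, 0]]
  V a = (6, 6, 1, 2)
Solving gives a = (1, 1, 4, 3).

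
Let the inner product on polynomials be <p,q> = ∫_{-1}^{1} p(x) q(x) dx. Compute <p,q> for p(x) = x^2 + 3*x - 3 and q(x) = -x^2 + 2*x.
<p,q> = 28/5

Expand the product: p(x)·q(x) = -x^4 - x^3 + 9*x^2 - 6*x.
∫_{-1}^{1} of each monomial x^k gives [2/(k+1) if k even, 0 if k odd]. Integrating term-by-term (or equivalently evaluating the antiderivative F(x) = -x^5/5 - x^4/4 + 3*x^3 - 3*x^2 at the endpoints):
  F(1) − F(−1) = -9/20 − (-121/20) = 28/5.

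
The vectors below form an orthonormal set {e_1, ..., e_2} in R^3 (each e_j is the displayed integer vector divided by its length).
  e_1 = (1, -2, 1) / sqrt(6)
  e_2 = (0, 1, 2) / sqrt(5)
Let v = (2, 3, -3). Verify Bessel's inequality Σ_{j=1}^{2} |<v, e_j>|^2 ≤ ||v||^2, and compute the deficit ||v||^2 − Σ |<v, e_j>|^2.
Σ |<v, e_j>|^2 = 299/30; ||v||^2 = 22; deficit = 361/30

Write each e_j = u_j / sqrt(<u_j, u_j>) where u_j is the displayed integer vector. Then <v, e_j> = <v, u_j> / sqrt(<u_j, u_j>), so |<v, e_j>|^2 = <v, u_j>^2 / <u_j, u_j>.
Coefficients: <v, e_1> = -7/sqrt(6), <v, e_2> = -3/sqrt(5).
Square and sum: Σ |<v, e_j>|^2 = 299/30.
Compute ||v||^2 = v·v = 22.
Deficit = 22 − 299/30 = 361/30 ≥ 0, confirming Bessel's inequality. (The deficit equals ||v − Σ <v,e_j> e_j||^2, the squared distance from v to span{e_j}.)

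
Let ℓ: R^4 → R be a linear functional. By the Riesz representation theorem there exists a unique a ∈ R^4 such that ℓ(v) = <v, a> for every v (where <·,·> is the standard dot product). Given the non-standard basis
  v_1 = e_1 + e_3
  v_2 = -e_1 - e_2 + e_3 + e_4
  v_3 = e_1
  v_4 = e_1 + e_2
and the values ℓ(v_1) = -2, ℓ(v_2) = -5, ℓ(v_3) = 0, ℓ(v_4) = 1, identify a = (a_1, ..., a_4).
a = (0, 1, -2, -2)

Write a = (a_1, ..., a_4) in the standard basis. For each basis vector v_i, ℓ(v_i) = <v_i, a> is a linear equation in the a_j's. Collect the n equations into a matrix system V a = ℓ, where row i of V is v_i (expressed in the standard basis). Since V is invertible (lower-triangular with 1s on the diagonal, up to permutation), solve by back-substitution:
  V =
[[1, 0, 1, 0],
 [-1, -1, 1, 1],
 [1, 0, 0, 0],
 [1, 1, 0, 0]]
  V a = (-2, -5, 0, 1)
Solving gives a = (0, 1, -2, -2).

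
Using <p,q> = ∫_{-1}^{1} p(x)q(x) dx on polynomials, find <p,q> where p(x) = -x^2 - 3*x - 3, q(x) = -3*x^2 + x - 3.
<p,q> = 126/5

Expand the product: p(x)·q(x) = 3*x^4 + 8*x^3 + 9*x^2 + 6*x + 9.
∫_{-1}^{1} of each monomial x^k gives [2/(k+1) if k even, 0 if k odd]. Integrating term-by-term (or equivalently evaluating the antiderivative F(x) = 3*x^5/5 + 2*x^4 + 3*x^3 + 3*x^2 + 9*x at the endpoints):
  F(1) − F(−1) = 88/5 − (-38/5) = 126/5.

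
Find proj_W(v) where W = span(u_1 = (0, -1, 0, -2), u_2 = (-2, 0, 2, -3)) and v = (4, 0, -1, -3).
proj_W(v) = (82/49, -108/49, -82/49, -93/49)

Set up U = [u_1 | ... | u_2] ∈ R^(4×2). The projector onto W = col(U) is P = U (U^T U)^(-1) U^T.
Compute U^T U =
  [5, 6]
  [6, 17],
and U^T v = (6, -1).
Solve U^T U · c = U^T v for the coefficients: c = (108/49, -41/49). The projection is proj_W(v) = U c.
Check: (v - proj_W(v)) · u_1 = 0  (should be 0).
Check: (v - proj_W(v)) · u_2 = 0  (should be 0).
Result: proj_W(v) = (82/49, -108/49, -82/49, -93/49).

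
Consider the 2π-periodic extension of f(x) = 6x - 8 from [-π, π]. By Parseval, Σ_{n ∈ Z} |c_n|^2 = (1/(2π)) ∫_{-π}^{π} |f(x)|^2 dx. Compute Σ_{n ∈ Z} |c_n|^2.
Σ |c_n|^2 = 12π^2 + 64

Expand and integrate term by term over [-π, π]:
  ∫ (6x)^2 dx = 36·(2π^3/3); ∫ 2·6·(-8)·x dx = 0 (odd integrand); ∫ (-8)^2 dx = 64·2π.
So (1/(2π)) ∫_{-π}^{π} (6x - 8)^2 dx = 36π^2/3 + 64 = 12π^2 + 64.
Parseval ⇒ Σ |c_n|^2 = 12π^2 + 64.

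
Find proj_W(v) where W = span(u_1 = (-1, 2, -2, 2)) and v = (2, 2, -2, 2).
proj_W(v) = (-10/13, 20/13, -20/13, 20/13)

Set up U = [u_1 | ... | u_1] ∈ R^(4×1). The projector onto W = col(U) is P = U (U^T U)^(-1) U^T.
Compute U^T U =
  [13],
and U^T v = (10).
Solve U^T U · c = U^T v for the coefficients: c = (10/13). The projection is proj_W(v) = U c.
Check: (v - proj_W(v)) · u_1 = 0  (should be 0).
Result: proj_W(v) = (-10/13, 20/13, -20/13, 20/13).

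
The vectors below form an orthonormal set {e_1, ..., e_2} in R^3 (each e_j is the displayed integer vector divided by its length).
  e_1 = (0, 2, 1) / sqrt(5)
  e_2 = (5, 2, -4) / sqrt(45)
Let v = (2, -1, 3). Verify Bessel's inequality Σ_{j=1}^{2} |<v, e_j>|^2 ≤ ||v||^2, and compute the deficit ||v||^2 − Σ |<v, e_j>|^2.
Σ |<v, e_j>|^2 = 5/9; ||v||^2 = 14; deficit = 121/9

Write each e_j = u_j / sqrt(<u_j, u_j>) where u_j is the displayed integer vector. Then <v, e_j> = <v, u_j> / sqrt(<u_j, u_j>), so |<v, e_j>|^2 = <v, u_j>^2 / <u_j, u_j>.
Coefficients: <v, e_1> = 1/sqrt(5), <v, e_2> = -4/sqrt(45).
Square and sum: Σ |<v, e_j>|^2 = 5/9.
Compute ||v||^2 = v·v = 14.
Deficit = 14 − 5/9 = 121/9 ≥ 0, confirming Bessel's inequality. (The deficit equals ||v − Σ <v,e_j> e_j||^2, the squared distance from v to span{e_j}.)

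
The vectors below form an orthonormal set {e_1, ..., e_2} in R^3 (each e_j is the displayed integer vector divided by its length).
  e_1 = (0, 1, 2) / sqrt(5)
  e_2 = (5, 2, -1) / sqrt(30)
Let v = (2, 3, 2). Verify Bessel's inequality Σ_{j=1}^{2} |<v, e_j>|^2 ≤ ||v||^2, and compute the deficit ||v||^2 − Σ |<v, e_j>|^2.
Σ |<v, e_j>|^2 = 49/3; ||v||^2 = 17; deficit = 2/3

Write each e_j = u_j / sqrt(<u_j, u_j>) where u_j is the displayed integer vector. Then <v, e_j> = <v, u_j> / sqrt(<u_j, u_j>), so |<v, e_j>|^2 = <v, u_j>^2 / <u_j, u_j>.
Coefficients: <v, e_1> = 7/sqrt(5), <v, e_2> = 14/sqrt(30).
Square and sum: Σ |<v, e_j>|^2 = 49/3.
Compute ||v||^2 = v·v = 17.
Deficit = 17 − 49/3 = 2/3 ≥ 0, confirming Bessel's inequality. (The deficit equals ||v − Σ <v,e_j> e_j||^2, the squared distance from v to span{e_j}.)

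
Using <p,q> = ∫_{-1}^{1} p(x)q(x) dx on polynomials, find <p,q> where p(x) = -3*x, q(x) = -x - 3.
<p,q> = 2

Expand the product: p(x)·q(x) = 3*x^2 + 9*x.
∫_{-1}^{1} of each monomial x^k gives [2/(k+1) if k even, 0 if k odd]. Integrating term-by-term (or equivalently evaluating the antiderivative F(x) = x^3 + 9*x^2/2 at the endpoints):
  F(1) − F(−1) = 11/2 − (7/2) = 2.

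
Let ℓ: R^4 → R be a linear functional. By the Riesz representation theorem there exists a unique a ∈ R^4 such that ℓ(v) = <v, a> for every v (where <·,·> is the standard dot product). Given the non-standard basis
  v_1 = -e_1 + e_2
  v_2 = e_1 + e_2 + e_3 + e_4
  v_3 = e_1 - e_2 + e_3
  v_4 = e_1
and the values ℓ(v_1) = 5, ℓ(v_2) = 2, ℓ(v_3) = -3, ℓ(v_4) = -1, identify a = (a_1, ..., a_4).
a = (-1, 4, 2, -3)

Write a = (a_1, ..., a_4) in the standard basis. For each basis vector v_i, ℓ(v_i) = <v_i, a> is a linear equation in the a_j's. Collect the n equations into a matrix system V a = ℓ, where row i of V is v_i (expressed in the standard basis). Since V is invertible (lower-triangular with 1s on the diagonal, up to permutation), solve by back-substitution:
  V =
[[-1, 1, 0, 0],
 [1, 1, 1, 1],
 [1, -1, 1, 0],
 [1, 0, 0, 0]]
  V a = (5, 2, -3, -1)
Solving gives a = (-1, 4, 2, -3).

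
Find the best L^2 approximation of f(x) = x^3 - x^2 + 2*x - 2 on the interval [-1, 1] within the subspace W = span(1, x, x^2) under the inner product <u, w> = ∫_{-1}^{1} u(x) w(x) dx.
g(x) = -x^2 + 13*x/5 - 2

The best approximation g ∈ W is the orthogonal projection of f onto W. Writing g = a_0 + a_1 x + a_2 x^2, the coefficients solve the normal equations G · a = b where
  G_{ij} = <φ_i, φ_j> and b_i = <f, φ_i>, with φ_0 = 1, φ_1 = x, φ_2 = x^2.
G =
  [2, 0, 2/3]
  [0, 2/3, 0]
  [2/3, 0, 2/5],
b = (-14/3, 26/15, -26/15).
Solving gives a_0 = -2, a_1 = 13/5, a_2 = -1, so
  g(x) = -x^2 + 13*x/5 - 2.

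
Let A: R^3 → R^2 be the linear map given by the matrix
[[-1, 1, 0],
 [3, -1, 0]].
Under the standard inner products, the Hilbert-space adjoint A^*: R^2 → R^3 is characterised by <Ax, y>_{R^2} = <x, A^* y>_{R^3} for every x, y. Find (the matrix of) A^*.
A^* = A^T =
[[-1, 3],
 [1, -1],
 [0, 0]]

For real matrices with standard dot products, the defining identity <Ax, y> = <x, A^* y> gives (Ax)^T y = x^T (A^*) y, i.e. x^T A^T y = x^T (A^*) y. Since this holds for all x, y, we must have A^* = A^T. Therefore
A^* =
[[-1, 3],
 [1, -1],
 [0, 0]].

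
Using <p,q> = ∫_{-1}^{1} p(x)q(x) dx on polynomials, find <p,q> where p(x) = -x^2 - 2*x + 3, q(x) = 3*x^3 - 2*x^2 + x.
<p,q> = -104/15

Expand the product: p(x)·q(x) = -3*x^5 - 4*x^4 + 12*x^3 - 8*x^2 + 3*x.
∫_{-1}^{1} of each monomial x^k gives [2/(k+1) if k even, 0 if k odd]. Integrating term-by-term (or equivalently evaluating the antiderivative F(x) = -x^6/2 - 4*x^5/5 + 3*x^4 - 8*x^3/3 + 3*x^2/2 at the endpoints):
  F(1) − F(−1) = 8/15 − (112/15) = -104/15.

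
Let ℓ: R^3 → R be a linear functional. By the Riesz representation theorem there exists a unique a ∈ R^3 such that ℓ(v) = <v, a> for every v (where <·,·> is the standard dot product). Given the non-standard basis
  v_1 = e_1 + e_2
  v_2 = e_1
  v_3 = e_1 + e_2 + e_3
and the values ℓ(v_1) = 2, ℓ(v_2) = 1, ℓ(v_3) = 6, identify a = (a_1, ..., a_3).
a = (1, 1, 4)

Write a = (a_1, ..., a_3) in the standard basis. For each basis vector v_i, ℓ(v_i) = <v_i, a> is a linear equation in the a_j's. Collect the n equations into a matrix system V a = ℓ, where row i of V is v_i (expressed in the standard basis). Since V is invertible (lower-triangular with 1s on the diagonal, up to permutation), solve by back-substitution:
  V =
[[1, 1, 0],
 [1, 0, 0],
 [1, 1, 1]]
  V a = (2, 1, 6)
Solving gives a = (1, 1, 4).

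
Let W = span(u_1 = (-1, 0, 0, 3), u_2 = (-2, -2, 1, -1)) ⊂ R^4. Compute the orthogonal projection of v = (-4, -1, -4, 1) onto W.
proj_W(v) = (-21/11, -38/33, 19/33, 56/33)

Set up U = [u_1 | ... | u_2] ∈ R^(4×2). The projector onto W = col(U) is P = U (U^T U)^(-1) U^T.
Compute U^T U =
  [10, -1]
  [-1, 10],
and U^T v = (7, 5).
Solve U^T U · c = U^T v for the coefficients: c = (25/33, 19/33). The projection is proj_W(v) = U c.
Check: (v - proj_W(v)) · u_1 = 0  (should be 0).
Check: (v - proj_W(v)) · u_2 = 0  (should be 0).
Result: proj_W(v) = (-21/11, -38/33, 19/33, 56/33).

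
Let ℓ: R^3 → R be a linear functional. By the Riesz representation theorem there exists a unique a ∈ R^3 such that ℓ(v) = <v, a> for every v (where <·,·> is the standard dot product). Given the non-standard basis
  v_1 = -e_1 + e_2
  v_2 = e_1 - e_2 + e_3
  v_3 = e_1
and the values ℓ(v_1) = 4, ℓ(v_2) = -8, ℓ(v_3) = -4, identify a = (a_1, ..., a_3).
a = (-4, 0, -4)

Write a = (a_1, ..., a_3) in the standard basis. For each basis vector v_i, ℓ(v_i) = <v_i, a> is a linear equation in the a_j's. Collect the n equations into a matrix system V a = ℓ, where row i of V is v_i (expressed in the standard basis). Since V is invertible (lower-triangular with 1s on the diagonal, up to permutation), solve by back-substitution:
  V =
[[-1, 1, 0],
 [1, -1, 1],
 [1, 0, 0]]
  V a = (4, -8, -4)
Solving gives a = (-4, 0, -4).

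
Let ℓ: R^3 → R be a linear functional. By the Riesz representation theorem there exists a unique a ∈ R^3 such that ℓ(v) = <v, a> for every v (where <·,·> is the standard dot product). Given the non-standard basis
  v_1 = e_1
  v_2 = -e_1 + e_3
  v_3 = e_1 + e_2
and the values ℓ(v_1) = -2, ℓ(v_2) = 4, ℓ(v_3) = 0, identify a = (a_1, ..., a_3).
a = (-2, 2, 2)

Write a = (a_1, ..., a_3) in the standard basis. For each basis vector v_i, ℓ(v_i) = <v_i, a> is a linear equation in the a_j's. Collect the n equations into a matrix system V a = ℓ, where row i of V is v_i (expressed in the standard basis). Since V is invertible (lower-triangular with 1s on the diagonal, up to permutation), solve by back-substitution:
  V =
[[1, 0, 0],
 [-1, 0, 1],
 [1, 1, 0]]
  V a = (-2, 4, 0)
Solving gives a = (-2, 2, 2).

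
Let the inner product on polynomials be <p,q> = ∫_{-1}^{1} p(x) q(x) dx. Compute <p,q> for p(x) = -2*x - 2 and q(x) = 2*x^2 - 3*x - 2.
<p,q> = 28/3

Expand the product: p(x)·q(x) = -4*x^3 + 2*x^2 + 10*x + 4.
∫_{-1}^{1} of each monomial x^k gives [2/(k+1) if k even, 0 if k odd]. Integrating term-by-term (or equivalently evaluating the antiderivative F(x) = -x^4 + 2*x^3/3 + 5*x^2 + 4*x at the endpoints):
  F(1) − F(−1) = 26/3 − (-2/3) = 28/3.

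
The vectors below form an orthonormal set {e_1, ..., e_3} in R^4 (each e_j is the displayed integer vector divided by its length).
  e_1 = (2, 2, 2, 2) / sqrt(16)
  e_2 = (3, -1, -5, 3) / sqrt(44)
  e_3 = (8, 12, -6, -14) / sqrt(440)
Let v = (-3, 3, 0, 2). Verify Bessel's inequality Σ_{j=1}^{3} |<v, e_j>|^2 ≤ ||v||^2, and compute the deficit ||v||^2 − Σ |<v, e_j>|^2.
Σ |<v, e_j>|^2 = 12/5; ||v||^2 = 22; deficit = 98/5

Write each e_j = u_j / sqrt(<u_j, u_j>) where u_j is the displayed integer vector. Then <v, e_j> = <v, u_j> / sqrt(<u_j, u_j>), so |<v, e_j>|^2 = <v, u_j>^2 / <u_j, u_j>.
Coefficients: <v, e_1> = 4/sqrt(16), <v, e_2> = -6/sqrt(44), <v, e_3> = -16/sqrt(440).
Square and sum: Σ |<v, e_j>|^2 = 12/5.
Compute ||v||^2 = v·v = 22.
Deficit = 22 − 12/5 = 98/5 ≥ 0, confirming Bessel's inequality. (The deficit equals ||v − Σ <v,e_j> e_j||^2, the squared distance from v to span{e_j}.)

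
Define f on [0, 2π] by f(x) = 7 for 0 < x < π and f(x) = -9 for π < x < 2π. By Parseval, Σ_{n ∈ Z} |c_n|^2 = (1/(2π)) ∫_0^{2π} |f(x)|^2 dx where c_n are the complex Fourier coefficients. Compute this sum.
Σ |c_n|^2 = 65

Parseval equates the L^2 energy of f (normalised by 1/(2π)) with the ℓ^2 sum of its Fourier coefficients: (1/(2π)) ∫_0^{2π} |f|^2 = Σ |c_n|^2.
Compute the left side: (1/(2π)) [∫_0^π 7^2 dx + ∫_π^{2π} (-9)^2 dx] = (1/(2π)) · (49π + 81π) = (49 + 81)/2 = 65.
So Σ_{n ∈ Z} |c_n|^2 = 65.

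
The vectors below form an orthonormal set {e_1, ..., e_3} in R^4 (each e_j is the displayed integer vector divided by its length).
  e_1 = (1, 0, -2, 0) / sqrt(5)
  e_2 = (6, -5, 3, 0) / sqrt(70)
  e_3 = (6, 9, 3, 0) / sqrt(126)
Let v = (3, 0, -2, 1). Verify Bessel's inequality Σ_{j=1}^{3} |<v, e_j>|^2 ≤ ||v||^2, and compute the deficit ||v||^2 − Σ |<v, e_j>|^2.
Σ |<v, e_j>|^2 = 13; ||v||^2 = 14; deficit = 1

Write each e_j = u_j / sqrt(<u_j, u_j>) where u_j is the displayed integer vector. Then <v, e_j> = <v, u_j> / sqrt(<u_j, u_j>), so |<v, e_j>|^2 = <v, u_j>^2 / <u_j, u_j>.
Coefficients: <v, e_1> = 7/sqrt(5), <v, e_2> = 12/sqrt(70), <v, e_3> = 12/sqrt(126).
Square and sum: Σ |<v, e_j>|^2 = 13.
Compute ||v||^2 = v·v = 14.
Deficit = 14 − 13 = 1 ≥ 0, confirming Bessel's inequality. (The deficit equals ||v − Σ <v,e_j> e_j||^2, the squared distance from v to span{e_j}.)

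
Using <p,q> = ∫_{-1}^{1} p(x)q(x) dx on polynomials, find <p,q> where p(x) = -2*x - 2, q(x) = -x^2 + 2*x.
<p,q> = -4/3

Expand the product: p(x)·q(x) = 2*x^3 - 2*x^2 - 4*x.
∫_{-1}^{1} of each monomial x^k gives [2/(k+1) if k even, 0 if k odd]. Integrating term-by-term (or equivalently evaluating the antiderivative F(x) = x^4/2 - 2*x^3/3 - 2*x^2 at the endpoints):
  F(1) − F(−1) = -13/6 − (-5/6) = -4/3.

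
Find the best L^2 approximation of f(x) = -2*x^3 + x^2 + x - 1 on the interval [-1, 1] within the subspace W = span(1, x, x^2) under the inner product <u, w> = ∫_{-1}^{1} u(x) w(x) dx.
g(x) = x^2 - x/5 - 1

The best approximation g ∈ W is the orthogonal projection of f onto W. Writing g = a_0 + a_1 x + a_2 x^2, the coefficients solve the normal equations G · a = b where
  G_{ij} = <φ_i, φ_j> and b_i = <f, φ_i>, with φ_0 = 1, φ_1 = x, φ_2 = x^2.
G =
  [2, 0, 2/3]
  [0, 2/3, 0]
  [2/3, 0, 2/5],
b = (-4/3, -2/15, -4/15).
Solving gives a_0 = -1, a_1 = -1/5, a_2 = 1, so
  g(x) = x^2 - x/5 - 1.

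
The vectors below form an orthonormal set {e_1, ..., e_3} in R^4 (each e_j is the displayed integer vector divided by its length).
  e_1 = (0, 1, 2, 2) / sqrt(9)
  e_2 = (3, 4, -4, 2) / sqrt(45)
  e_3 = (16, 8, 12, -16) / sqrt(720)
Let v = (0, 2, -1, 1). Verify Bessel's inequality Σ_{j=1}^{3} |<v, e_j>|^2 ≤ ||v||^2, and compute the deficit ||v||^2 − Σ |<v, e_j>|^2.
Σ |<v, e_j>|^2 = 5; ||v||^2 = 6; deficit = 1

Write each e_j = u_j / sqrt(<u_j, u_j>) where u_j is the displayed integer vector. Then <v, e_j> = <v, u_j> / sqrt(<u_j, u_j>), so |<v, e_j>|^2 = <v, u_j>^2 / <u_j, u_j>.
Coefficients: <v, e_1> = 2/sqrt(9), <v, e_2> = 14/sqrt(45), <v, e_3> = -12/sqrt(720).
Square and sum: Σ |<v, e_j>|^2 = 5.
Compute ||v||^2 = v·v = 6.
Deficit = 6 − 5 = 1 ≥ 0, confirming Bessel's inequality. (The deficit equals ||v − Σ <v,e_j> e_j||^2, the squared distance from v to span{e_j}.)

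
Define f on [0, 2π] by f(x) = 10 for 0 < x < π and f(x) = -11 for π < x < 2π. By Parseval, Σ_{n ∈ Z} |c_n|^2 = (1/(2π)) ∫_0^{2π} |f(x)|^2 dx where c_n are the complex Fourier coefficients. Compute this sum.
Σ |c_n|^2 = 221/2

Parseval equates the L^2 energy of f (normalised by 1/(2π)) with the ℓ^2 sum of its Fourier coefficients: (1/(2π)) ∫_0^{2π} |f|^2 = Σ |c_n|^2.
Compute the left side: (1/(2π)) [∫_0^π 10^2 dx + ∫_π^{2π} (-11)^2 dx] = (1/(2π)) · (100π + 121π) = (100 + 121)/2 = 221/2.
So Σ_{n ∈ Z} |c_n|^2 = 221/2.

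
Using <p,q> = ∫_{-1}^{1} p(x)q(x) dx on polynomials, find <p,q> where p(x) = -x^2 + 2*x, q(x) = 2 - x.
<p,q> = -8/3

Expand the product: p(x)·q(x) = x^3 - 4*x^2 + 4*x.
∫_{-1}^{1} of each monomial x^k gives [2/(k+1) if k even, 0 if k odd]. Integrating term-by-term (or equivalently evaluating the antiderivative F(x) = x^4/4 - 4*x^3/3 + 2*x^2 at the endpoints):
  F(1) − F(−1) = 11/12 − (43/12) = -8/3.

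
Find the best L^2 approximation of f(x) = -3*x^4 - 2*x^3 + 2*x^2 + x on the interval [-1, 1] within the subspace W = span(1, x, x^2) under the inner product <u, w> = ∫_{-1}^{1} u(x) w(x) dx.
g(x) = -4*x^2/7 - x/5 + 9/35

The best approximation g ∈ W is the orthogonal projection of f onto W. Writing g = a_0 + a_1 x + a_2 x^2, the coefficients solve the normal equations G · a = b where
  G_{ij} = <φ_i, φ_j> and b_i = <f, φ_i>, with φ_0 = 1, φ_1 = x, φ_2 = x^2.
G =
  [2, 0, 2/3]
  [0, 2/3, 0]
  [2/3, 0, 2/5],
b = (2/15, -2/15, -2/35).
Solving gives a_0 = 9/35, a_1 = -1/5, a_2 = -4/7, so
  g(x) = -4*x^2/7 - x/5 + 9/35.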